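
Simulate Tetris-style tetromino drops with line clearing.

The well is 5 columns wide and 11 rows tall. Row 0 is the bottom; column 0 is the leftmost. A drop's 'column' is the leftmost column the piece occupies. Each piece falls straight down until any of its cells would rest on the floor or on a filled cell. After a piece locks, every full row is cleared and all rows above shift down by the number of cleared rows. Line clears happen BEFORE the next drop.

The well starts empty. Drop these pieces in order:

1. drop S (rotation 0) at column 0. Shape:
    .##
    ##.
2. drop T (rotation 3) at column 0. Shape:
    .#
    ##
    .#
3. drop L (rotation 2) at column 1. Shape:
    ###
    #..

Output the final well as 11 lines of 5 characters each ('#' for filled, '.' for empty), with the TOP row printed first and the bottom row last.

Answer: .....
.....
.....
.....
.###.
.#...
.#...
##...
.#...
.##..
##...

Derivation:
Drop 1: S rot0 at col 0 lands with bottom-row=0; cleared 0 line(s) (total 0); column heights now [1 2 2 0 0], max=2
Drop 2: T rot3 at col 0 lands with bottom-row=2; cleared 0 line(s) (total 0); column heights now [4 5 2 0 0], max=5
Drop 3: L rot2 at col 1 lands with bottom-row=5; cleared 0 line(s) (total 0); column heights now [4 7 7 7 0], max=7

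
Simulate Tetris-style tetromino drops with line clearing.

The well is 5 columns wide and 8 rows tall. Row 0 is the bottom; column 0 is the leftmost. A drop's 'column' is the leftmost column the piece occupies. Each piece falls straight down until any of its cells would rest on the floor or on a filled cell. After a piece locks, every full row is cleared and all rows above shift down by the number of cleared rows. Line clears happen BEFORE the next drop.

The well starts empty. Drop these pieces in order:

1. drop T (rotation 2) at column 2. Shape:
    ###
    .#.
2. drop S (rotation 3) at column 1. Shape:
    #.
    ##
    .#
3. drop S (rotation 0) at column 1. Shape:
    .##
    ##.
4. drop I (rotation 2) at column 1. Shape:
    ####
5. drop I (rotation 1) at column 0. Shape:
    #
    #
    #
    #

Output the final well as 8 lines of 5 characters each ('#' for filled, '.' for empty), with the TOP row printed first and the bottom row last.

Answer: .####
..##.
.##..
.#...
###..
#.#..
#.###
#..#.

Derivation:
Drop 1: T rot2 at col 2 lands with bottom-row=0; cleared 0 line(s) (total 0); column heights now [0 0 2 2 2], max=2
Drop 2: S rot3 at col 1 lands with bottom-row=2; cleared 0 line(s) (total 0); column heights now [0 5 4 2 2], max=5
Drop 3: S rot0 at col 1 lands with bottom-row=5; cleared 0 line(s) (total 0); column heights now [0 6 7 7 2], max=7
Drop 4: I rot2 at col 1 lands with bottom-row=7; cleared 0 line(s) (total 0); column heights now [0 8 8 8 8], max=8
Drop 5: I rot1 at col 0 lands with bottom-row=0; cleared 0 line(s) (total 0); column heights now [4 8 8 8 8], max=8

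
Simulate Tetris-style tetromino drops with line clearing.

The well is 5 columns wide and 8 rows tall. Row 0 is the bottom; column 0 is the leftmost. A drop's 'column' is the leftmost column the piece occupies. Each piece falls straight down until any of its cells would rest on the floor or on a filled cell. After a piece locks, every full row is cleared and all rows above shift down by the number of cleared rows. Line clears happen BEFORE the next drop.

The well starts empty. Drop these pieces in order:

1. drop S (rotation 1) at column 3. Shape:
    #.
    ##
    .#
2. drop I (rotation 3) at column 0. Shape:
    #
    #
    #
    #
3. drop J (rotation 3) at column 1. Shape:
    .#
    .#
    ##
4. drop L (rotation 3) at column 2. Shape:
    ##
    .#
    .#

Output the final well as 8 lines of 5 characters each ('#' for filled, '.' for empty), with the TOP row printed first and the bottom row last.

Drop 1: S rot1 at col 3 lands with bottom-row=0; cleared 0 line(s) (total 0); column heights now [0 0 0 3 2], max=3
Drop 2: I rot3 at col 0 lands with bottom-row=0; cleared 0 line(s) (total 0); column heights now [4 0 0 3 2], max=4
Drop 3: J rot3 at col 1 lands with bottom-row=0; cleared 0 line(s) (total 0); column heights now [4 1 3 3 2], max=4
Drop 4: L rot3 at col 2 lands with bottom-row=3; cleared 0 line(s) (total 0); column heights now [4 1 6 6 2], max=6

Answer: .....
.....
..##.
...#.
#..#.
#.##.
#.###
###.#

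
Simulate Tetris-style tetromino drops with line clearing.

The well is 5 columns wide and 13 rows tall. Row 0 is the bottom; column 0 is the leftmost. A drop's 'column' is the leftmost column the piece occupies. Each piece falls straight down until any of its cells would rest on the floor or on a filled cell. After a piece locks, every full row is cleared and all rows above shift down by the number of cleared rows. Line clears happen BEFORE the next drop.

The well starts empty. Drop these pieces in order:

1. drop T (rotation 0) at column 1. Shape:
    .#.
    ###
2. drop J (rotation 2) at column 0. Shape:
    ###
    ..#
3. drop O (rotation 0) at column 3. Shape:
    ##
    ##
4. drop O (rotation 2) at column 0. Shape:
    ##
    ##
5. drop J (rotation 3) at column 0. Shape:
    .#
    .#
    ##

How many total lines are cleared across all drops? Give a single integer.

Answer: 0

Derivation:
Drop 1: T rot0 at col 1 lands with bottom-row=0; cleared 0 line(s) (total 0); column heights now [0 1 2 1 0], max=2
Drop 2: J rot2 at col 0 lands with bottom-row=2; cleared 0 line(s) (total 0); column heights now [4 4 4 1 0], max=4
Drop 3: O rot0 at col 3 lands with bottom-row=1; cleared 0 line(s) (total 0); column heights now [4 4 4 3 3], max=4
Drop 4: O rot2 at col 0 lands with bottom-row=4; cleared 0 line(s) (total 0); column heights now [6 6 4 3 3], max=6
Drop 5: J rot3 at col 0 lands with bottom-row=6; cleared 0 line(s) (total 0); column heights now [7 9 4 3 3], max=9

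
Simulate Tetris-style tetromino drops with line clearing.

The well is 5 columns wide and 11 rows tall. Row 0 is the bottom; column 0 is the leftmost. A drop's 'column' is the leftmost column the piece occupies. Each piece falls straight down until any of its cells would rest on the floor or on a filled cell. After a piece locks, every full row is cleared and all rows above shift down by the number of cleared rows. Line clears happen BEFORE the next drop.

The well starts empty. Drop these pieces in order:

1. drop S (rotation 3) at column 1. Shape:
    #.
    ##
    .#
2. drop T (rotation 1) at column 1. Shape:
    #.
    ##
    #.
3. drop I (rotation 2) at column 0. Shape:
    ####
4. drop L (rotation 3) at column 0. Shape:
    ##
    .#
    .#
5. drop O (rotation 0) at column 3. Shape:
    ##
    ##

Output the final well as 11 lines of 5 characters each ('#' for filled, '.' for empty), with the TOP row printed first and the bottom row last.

Answer: .....
##...
.#.##
.#.##
####.
.#...
.##..
.#...
.#...
.##..
..#..

Derivation:
Drop 1: S rot3 at col 1 lands with bottom-row=0; cleared 0 line(s) (total 0); column heights now [0 3 2 0 0], max=3
Drop 2: T rot1 at col 1 lands with bottom-row=3; cleared 0 line(s) (total 0); column heights now [0 6 5 0 0], max=6
Drop 3: I rot2 at col 0 lands with bottom-row=6; cleared 0 line(s) (total 0); column heights now [7 7 7 7 0], max=7
Drop 4: L rot3 at col 0 lands with bottom-row=7; cleared 0 line(s) (total 0); column heights now [10 10 7 7 0], max=10
Drop 5: O rot0 at col 3 lands with bottom-row=7; cleared 0 line(s) (total 0); column heights now [10 10 7 9 9], max=10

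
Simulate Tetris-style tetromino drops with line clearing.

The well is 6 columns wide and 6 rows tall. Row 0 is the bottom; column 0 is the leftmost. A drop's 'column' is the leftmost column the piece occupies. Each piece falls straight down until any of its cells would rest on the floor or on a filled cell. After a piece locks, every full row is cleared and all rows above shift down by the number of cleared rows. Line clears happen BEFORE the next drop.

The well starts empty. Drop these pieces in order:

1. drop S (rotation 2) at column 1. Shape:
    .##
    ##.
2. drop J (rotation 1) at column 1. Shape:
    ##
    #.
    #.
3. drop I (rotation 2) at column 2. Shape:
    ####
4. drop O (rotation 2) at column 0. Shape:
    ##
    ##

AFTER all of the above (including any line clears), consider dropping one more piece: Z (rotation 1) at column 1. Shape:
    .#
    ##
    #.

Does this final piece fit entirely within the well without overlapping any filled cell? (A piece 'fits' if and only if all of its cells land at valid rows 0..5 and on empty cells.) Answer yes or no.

Drop 1: S rot2 at col 1 lands with bottom-row=0; cleared 0 line(s) (total 0); column heights now [0 1 2 2 0 0], max=2
Drop 2: J rot1 at col 1 lands with bottom-row=1; cleared 0 line(s) (total 0); column heights now [0 4 4 2 0 0], max=4
Drop 3: I rot2 at col 2 lands with bottom-row=4; cleared 0 line(s) (total 0); column heights now [0 4 5 5 5 5], max=5
Drop 4: O rot2 at col 0 lands with bottom-row=4; cleared 1 line(s) (total 1); column heights now [5 5 4 2 0 0], max=5
Test piece Z rot1 at col 1 (width 2): heights before test = [5 5 4 2 0 0]; fits = False

Answer: no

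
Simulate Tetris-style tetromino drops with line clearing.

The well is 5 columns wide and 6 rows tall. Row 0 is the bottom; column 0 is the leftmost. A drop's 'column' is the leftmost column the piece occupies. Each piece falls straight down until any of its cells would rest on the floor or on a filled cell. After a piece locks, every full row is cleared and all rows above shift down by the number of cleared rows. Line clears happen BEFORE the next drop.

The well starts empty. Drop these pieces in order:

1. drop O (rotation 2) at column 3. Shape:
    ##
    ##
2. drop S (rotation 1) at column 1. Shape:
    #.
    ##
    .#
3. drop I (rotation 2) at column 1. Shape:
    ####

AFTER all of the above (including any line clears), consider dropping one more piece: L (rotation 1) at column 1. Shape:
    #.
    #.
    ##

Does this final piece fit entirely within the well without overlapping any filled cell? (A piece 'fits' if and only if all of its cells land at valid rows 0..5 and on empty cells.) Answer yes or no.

Answer: no

Derivation:
Drop 1: O rot2 at col 3 lands with bottom-row=0; cleared 0 line(s) (total 0); column heights now [0 0 0 2 2], max=2
Drop 2: S rot1 at col 1 lands with bottom-row=0; cleared 0 line(s) (total 0); column heights now [0 3 2 2 2], max=3
Drop 3: I rot2 at col 1 lands with bottom-row=3; cleared 0 line(s) (total 0); column heights now [0 4 4 4 4], max=4
Test piece L rot1 at col 1 (width 2): heights before test = [0 4 4 4 4]; fits = False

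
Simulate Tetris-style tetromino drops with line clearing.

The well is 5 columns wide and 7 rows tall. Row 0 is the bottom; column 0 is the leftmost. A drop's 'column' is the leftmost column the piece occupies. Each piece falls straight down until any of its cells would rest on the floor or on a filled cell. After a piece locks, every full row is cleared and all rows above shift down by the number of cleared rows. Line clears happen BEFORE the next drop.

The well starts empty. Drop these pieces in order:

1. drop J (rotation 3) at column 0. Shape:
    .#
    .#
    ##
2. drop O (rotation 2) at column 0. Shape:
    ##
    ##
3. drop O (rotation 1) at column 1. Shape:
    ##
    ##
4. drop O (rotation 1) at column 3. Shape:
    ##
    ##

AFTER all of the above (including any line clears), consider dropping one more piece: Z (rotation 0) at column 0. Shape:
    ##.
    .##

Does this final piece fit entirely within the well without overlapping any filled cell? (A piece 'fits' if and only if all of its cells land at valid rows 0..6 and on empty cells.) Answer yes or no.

Answer: no

Derivation:
Drop 1: J rot3 at col 0 lands with bottom-row=0; cleared 0 line(s) (total 0); column heights now [1 3 0 0 0], max=3
Drop 2: O rot2 at col 0 lands with bottom-row=3; cleared 0 line(s) (total 0); column heights now [5 5 0 0 0], max=5
Drop 3: O rot1 at col 1 lands with bottom-row=5; cleared 0 line(s) (total 0); column heights now [5 7 7 0 0], max=7
Drop 4: O rot1 at col 3 lands with bottom-row=0; cleared 0 line(s) (total 0); column heights now [5 7 7 2 2], max=7
Test piece Z rot0 at col 0 (width 3): heights before test = [5 7 7 2 2]; fits = False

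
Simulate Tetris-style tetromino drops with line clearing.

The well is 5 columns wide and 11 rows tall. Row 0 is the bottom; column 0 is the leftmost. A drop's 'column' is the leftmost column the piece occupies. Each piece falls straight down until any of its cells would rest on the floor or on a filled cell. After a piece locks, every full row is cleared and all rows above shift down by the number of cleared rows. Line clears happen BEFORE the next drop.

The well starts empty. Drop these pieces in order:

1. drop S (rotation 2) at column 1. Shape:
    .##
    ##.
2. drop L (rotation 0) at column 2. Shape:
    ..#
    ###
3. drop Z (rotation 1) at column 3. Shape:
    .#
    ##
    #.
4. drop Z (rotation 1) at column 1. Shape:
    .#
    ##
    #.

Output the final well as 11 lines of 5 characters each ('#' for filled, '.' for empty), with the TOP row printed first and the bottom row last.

Drop 1: S rot2 at col 1 lands with bottom-row=0; cleared 0 line(s) (total 0); column heights now [0 1 2 2 0], max=2
Drop 2: L rot0 at col 2 lands with bottom-row=2; cleared 0 line(s) (total 0); column heights now [0 1 3 3 4], max=4
Drop 3: Z rot1 at col 3 lands with bottom-row=3; cleared 0 line(s) (total 0); column heights now [0 1 3 5 6], max=6
Drop 4: Z rot1 at col 1 lands with bottom-row=2; cleared 0 line(s) (total 0); column heights now [0 4 5 5 6], max=6

Answer: .....
.....
.....
.....
.....
....#
..###
.####
.####
..##.
.##..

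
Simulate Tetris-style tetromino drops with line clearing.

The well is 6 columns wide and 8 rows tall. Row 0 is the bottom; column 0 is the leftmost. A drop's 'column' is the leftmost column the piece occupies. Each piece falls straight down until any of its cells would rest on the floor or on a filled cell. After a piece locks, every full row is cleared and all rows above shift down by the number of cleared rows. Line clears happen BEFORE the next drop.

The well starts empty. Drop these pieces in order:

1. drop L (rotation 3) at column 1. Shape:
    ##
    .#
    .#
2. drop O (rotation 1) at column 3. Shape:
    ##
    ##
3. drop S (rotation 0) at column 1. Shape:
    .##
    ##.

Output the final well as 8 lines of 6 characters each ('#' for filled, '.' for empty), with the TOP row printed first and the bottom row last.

Answer: ......
......
......
..##..
.##...
.##...
..###.
..###.

Derivation:
Drop 1: L rot3 at col 1 lands with bottom-row=0; cleared 0 line(s) (total 0); column heights now [0 3 3 0 0 0], max=3
Drop 2: O rot1 at col 3 lands with bottom-row=0; cleared 0 line(s) (total 0); column heights now [0 3 3 2 2 0], max=3
Drop 3: S rot0 at col 1 lands with bottom-row=3; cleared 0 line(s) (total 0); column heights now [0 4 5 5 2 0], max=5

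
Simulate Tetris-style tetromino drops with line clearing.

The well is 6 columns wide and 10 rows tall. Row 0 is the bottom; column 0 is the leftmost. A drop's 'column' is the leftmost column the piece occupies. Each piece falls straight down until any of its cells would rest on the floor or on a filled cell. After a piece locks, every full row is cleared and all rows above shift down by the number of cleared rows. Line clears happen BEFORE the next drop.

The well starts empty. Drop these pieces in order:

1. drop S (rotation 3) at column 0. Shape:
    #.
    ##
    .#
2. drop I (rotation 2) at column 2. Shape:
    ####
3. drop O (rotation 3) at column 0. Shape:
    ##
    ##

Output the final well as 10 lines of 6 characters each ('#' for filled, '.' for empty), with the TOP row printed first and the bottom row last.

Answer: ......
......
......
......
......
##....
##....
#.....
##....
.#####

Derivation:
Drop 1: S rot3 at col 0 lands with bottom-row=0; cleared 0 line(s) (total 0); column heights now [3 2 0 0 0 0], max=3
Drop 2: I rot2 at col 2 lands with bottom-row=0; cleared 0 line(s) (total 0); column heights now [3 2 1 1 1 1], max=3
Drop 3: O rot3 at col 0 lands with bottom-row=3; cleared 0 line(s) (total 0); column heights now [5 5 1 1 1 1], max=5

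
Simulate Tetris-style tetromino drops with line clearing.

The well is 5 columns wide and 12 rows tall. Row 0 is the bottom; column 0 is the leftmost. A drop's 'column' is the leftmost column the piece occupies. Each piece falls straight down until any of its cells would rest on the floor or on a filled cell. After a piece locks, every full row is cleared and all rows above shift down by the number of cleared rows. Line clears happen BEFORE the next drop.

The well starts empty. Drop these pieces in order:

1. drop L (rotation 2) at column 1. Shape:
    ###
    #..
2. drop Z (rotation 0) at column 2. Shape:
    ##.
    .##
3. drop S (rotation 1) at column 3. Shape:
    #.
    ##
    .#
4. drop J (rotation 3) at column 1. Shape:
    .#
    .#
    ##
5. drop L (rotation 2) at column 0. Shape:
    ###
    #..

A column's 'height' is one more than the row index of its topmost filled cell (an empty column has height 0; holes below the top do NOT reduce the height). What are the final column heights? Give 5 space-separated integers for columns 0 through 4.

Drop 1: L rot2 at col 1 lands with bottom-row=0; cleared 0 line(s) (total 0); column heights now [0 2 2 2 0], max=2
Drop 2: Z rot0 at col 2 lands with bottom-row=2; cleared 0 line(s) (total 0); column heights now [0 2 4 4 3], max=4
Drop 3: S rot1 at col 3 lands with bottom-row=3; cleared 0 line(s) (total 0); column heights now [0 2 4 6 5], max=6
Drop 4: J rot3 at col 1 lands with bottom-row=4; cleared 0 line(s) (total 0); column heights now [0 5 7 6 5], max=7
Drop 5: L rot2 at col 0 lands with bottom-row=6; cleared 0 line(s) (total 0); column heights now [8 8 8 6 5], max=8

Answer: 8 8 8 6 5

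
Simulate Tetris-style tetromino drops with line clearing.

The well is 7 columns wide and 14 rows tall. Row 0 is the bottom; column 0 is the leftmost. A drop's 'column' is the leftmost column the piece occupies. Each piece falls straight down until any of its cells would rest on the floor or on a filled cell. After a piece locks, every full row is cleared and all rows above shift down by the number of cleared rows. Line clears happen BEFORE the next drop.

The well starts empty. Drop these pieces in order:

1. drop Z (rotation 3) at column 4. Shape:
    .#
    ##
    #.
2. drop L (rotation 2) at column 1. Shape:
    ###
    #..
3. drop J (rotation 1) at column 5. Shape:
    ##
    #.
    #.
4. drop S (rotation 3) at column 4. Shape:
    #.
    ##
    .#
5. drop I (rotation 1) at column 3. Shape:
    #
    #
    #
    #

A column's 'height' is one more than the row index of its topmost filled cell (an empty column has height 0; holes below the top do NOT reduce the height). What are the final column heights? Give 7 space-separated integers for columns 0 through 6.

Drop 1: Z rot3 at col 4 lands with bottom-row=0; cleared 0 line(s) (total 0); column heights now [0 0 0 0 2 3 0], max=3
Drop 2: L rot2 at col 1 lands with bottom-row=0; cleared 0 line(s) (total 0); column heights now [0 2 2 2 2 3 0], max=3
Drop 3: J rot1 at col 5 lands with bottom-row=3; cleared 0 line(s) (total 0); column heights now [0 2 2 2 2 6 6], max=6
Drop 4: S rot3 at col 4 lands with bottom-row=6; cleared 0 line(s) (total 0); column heights now [0 2 2 2 9 8 6], max=9
Drop 5: I rot1 at col 3 lands with bottom-row=2; cleared 0 line(s) (total 0); column heights now [0 2 2 6 9 8 6], max=9

Answer: 0 2 2 6 9 8 6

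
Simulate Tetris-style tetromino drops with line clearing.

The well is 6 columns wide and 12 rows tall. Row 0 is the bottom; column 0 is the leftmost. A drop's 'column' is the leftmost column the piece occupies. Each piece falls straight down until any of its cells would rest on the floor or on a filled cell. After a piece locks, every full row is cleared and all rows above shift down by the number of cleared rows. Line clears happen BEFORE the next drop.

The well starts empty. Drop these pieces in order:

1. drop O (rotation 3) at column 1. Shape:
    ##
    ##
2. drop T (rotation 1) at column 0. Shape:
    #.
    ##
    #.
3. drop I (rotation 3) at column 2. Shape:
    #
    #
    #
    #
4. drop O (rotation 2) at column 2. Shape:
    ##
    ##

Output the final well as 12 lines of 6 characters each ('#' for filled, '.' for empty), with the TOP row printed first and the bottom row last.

Drop 1: O rot3 at col 1 lands with bottom-row=0; cleared 0 line(s) (total 0); column heights now [0 2 2 0 0 0], max=2
Drop 2: T rot1 at col 0 lands with bottom-row=1; cleared 0 line(s) (total 0); column heights now [4 3 2 0 0 0], max=4
Drop 3: I rot3 at col 2 lands with bottom-row=2; cleared 0 line(s) (total 0); column heights now [4 3 6 0 0 0], max=6
Drop 4: O rot2 at col 2 lands with bottom-row=6; cleared 0 line(s) (total 0); column heights now [4 3 8 8 0 0], max=8

Answer: ......
......
......
......
..##..
..##..
..#...
..#...
#.#...
###...
###...
.##...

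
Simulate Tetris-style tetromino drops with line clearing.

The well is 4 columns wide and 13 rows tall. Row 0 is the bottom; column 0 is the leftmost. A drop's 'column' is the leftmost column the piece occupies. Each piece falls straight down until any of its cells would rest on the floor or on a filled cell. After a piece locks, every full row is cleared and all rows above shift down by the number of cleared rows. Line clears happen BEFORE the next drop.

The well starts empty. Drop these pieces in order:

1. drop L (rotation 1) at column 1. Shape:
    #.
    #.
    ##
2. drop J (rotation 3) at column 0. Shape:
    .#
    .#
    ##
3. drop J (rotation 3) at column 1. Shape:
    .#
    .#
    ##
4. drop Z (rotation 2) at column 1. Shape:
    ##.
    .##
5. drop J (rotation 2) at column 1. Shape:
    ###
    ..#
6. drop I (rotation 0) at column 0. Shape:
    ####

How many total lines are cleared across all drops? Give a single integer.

Drop 1: L rot1 at col 1 lands with bottom-row=0; cleared 0 line(s) (total 0); column heights now [0 3 1 0], max=3
Drop 2: J rot3 at col 0 lands with bottom-row=3; cleared 0 line(s) (total 0); column heights now [4 6 1 0], max=6
Drop 3: J rot3 at col 1 lands with bottom-row=6; cleared 0 line(s) (total 0); column heights now [4 7 9 0], max=9
Drop 4: Z rot2 at col 1 lands with bottom-row=9; cleared 0 line(s) (total 0); column heights now [4 11 11 10], max=11
Drop 5: J rot2 at col 1 lands with bottom-row=10; cleared 0 line(s) (total 0); column heights now [4 12 12 12], max=12
Drop 6: I rot0 at col 0 lands with bottom-row=12; cleared 1 line(s) (total 1); column heights now [4 12 12 12], max=12

Answer: 1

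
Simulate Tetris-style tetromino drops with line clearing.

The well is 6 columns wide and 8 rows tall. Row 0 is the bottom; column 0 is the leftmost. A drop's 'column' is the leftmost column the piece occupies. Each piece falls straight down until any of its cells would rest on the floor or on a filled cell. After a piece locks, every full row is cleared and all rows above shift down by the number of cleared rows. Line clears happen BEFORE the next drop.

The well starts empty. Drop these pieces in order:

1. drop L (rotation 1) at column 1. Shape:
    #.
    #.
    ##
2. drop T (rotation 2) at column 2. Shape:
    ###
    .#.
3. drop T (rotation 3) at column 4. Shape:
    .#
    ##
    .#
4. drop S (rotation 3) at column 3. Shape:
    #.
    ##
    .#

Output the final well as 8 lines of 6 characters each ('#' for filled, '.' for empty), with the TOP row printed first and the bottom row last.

Drop 1: L rot1 at col 1 lands with bottom-row=0; cleared 0 line(s) (total 0); column heights now [0 3 1 0 0 0], max=3
Drop 2: T rot2 at col 2 lands with bottom-row=0; cleared 0 line(s) (total 0); column heights now [0 3 2 2 2 0], max=3
Drop 3: T rot3 at col 4 lands with bottom-row=1; cleared 0 line(s) (total 0); column heights now [0 3 2 2 3 4], max=4
Drop 4: S rot3 at col 3 lands with bottom-row=3; cleared 0 line(s) (total 0); column heights now [0 3 2 6 5 4], max=6

Answer: ......
......
...#..
...##.
....##
.#..##
.#####
.###..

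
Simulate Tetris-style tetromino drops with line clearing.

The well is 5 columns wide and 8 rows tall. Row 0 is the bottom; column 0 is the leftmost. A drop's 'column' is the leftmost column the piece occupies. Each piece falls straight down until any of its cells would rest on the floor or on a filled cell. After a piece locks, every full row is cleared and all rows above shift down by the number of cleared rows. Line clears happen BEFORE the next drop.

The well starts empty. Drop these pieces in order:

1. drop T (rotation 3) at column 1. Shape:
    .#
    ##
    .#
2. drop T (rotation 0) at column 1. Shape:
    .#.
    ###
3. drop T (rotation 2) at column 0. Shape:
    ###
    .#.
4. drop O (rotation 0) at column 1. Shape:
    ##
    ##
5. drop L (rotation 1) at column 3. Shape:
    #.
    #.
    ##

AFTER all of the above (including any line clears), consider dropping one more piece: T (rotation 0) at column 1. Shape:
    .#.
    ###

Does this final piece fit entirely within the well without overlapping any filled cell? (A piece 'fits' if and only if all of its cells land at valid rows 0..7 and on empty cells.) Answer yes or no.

Answer: no

Derivation:
Drop 1: T rot3 at col 1 lands with bottom-row=0; cleared 0 line(s) (total 0); column heights now [0 2 3 0 0], max=3
Drop 2: T rot0 at col 1 lands with bottom-row=3; cleared 0 line(s) (total 0); column heights now [0 4 5 4 0], max=5
Drop 3: T rot2 at col 0 lands with bottom-row=4; cleared 0 line(s) (total 0); column heights now [6 6 6 4 0], max=6
Drop 4: O rot0 at col 1 lands with bottom-row=6; cleared 0 line(s) (total 0); column heights now [6 8 8 4 0], max=8
Drop 5: L rot1 at col 3 lands with bottom-row=4; cleared 0 line(s) (total 0); column heights now [6 8 8 7 5], max=8
Test piece T rot0 at col 1 (width 3): heights before test = [6 8 8 7 5]; fits = False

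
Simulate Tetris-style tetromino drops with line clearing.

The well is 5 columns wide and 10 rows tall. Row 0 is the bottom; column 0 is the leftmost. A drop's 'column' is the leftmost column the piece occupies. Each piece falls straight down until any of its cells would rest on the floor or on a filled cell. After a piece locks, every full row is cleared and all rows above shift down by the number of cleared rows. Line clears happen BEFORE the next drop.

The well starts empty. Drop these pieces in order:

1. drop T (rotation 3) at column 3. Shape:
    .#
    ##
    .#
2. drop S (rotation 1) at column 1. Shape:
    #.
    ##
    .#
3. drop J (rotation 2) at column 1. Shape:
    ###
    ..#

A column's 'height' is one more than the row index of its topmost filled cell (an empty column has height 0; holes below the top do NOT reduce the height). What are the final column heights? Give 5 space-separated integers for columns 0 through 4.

Drop 1: T rot3 at col 3 lands with bottom-row=0; cleared 0 line(s) (total 0); column heights now [0 0 0 2 3], max=3
Drop 2: S rot1 at col 1 lands with bottom-row=0; cleared 0 line(s) (total 0); column heights now [0 3 2 2 3], max=3
Drop 3: J rot2 at col 1 lands with bottom-row=2; cleared 0 line(s) (total 0); column heights now [0 4 4 4 3], max=4

Answer: 0 4 4 4 3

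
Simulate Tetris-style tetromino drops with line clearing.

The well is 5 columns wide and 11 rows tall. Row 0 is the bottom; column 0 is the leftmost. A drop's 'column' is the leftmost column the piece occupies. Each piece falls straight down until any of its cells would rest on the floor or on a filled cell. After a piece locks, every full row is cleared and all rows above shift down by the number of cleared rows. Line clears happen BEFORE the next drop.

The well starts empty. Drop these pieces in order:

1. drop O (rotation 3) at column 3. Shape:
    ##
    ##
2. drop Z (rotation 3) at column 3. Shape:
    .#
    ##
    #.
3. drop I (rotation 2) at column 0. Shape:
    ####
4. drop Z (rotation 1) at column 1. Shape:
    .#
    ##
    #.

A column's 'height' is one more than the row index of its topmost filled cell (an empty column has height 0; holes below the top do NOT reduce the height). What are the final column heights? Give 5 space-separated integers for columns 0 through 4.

Drop 1: O rot3 at col 3 lands with bottom-row=0; cleared 0 line(s) (total 0); column heights now [0 0 0 2 2], max=2
Drop 2: Z rot3 at col 3 lands with bottom-row=2; cleared 0 line(s) (total 0); column heights now [0 0 0 4 5], max=5
Drop 3: I rot2 at col 0 lands with bottom-row=4; cleared 1 line(s) (total 1); column heights now [0 0 0 4 4], max=4
Drop 4: Z rot1 at col 1 lands with bottom-row=0; cleared 0 line(s) (total 1); column heights now [0 2 3 4 4], max=4

Answer: 0 2 3 4 4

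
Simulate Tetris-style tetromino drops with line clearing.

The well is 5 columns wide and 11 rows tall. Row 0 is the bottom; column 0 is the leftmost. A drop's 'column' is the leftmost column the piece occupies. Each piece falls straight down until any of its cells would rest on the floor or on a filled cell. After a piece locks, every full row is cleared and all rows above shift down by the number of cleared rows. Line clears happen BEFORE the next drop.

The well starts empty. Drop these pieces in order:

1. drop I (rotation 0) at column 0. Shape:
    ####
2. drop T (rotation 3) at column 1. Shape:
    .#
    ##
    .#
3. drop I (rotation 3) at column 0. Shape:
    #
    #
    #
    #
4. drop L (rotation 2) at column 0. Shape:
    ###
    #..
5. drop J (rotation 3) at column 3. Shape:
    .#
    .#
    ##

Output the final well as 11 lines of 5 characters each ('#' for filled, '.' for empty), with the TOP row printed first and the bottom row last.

Drop 1: I rot0 at col 0 lands with bottom-row=0; cleared 0 line(s) (total 0); column heights now [1 1 1 1 0], max=1
Drop 2: T rot3 at col 1 lands with bottom-row=1; cleared 0 line(s) (total 0); column heights now [1 3 4 1 0], max=4
Drop 3: I rot3 at col 0 lands with bottom-row=1; cleared 0 line(s) (total 0); column heights now [5 3 4 1 0], max=5
Drop 4: L rot2 at col 0 lands with bottom-row=5; cleared 0 line(s) (total 0); column heights now [7 7 7 1 0], max=7
Drop 5: J rot3 at col 3 lands with bottom-row=1; cleared 0 line(s) (total 0); column heights now [7 7 7 2 4], max=7

Answer: .....
.....
.....
.....
###..
#....
#....
#.#.#
###.#
#.###
####.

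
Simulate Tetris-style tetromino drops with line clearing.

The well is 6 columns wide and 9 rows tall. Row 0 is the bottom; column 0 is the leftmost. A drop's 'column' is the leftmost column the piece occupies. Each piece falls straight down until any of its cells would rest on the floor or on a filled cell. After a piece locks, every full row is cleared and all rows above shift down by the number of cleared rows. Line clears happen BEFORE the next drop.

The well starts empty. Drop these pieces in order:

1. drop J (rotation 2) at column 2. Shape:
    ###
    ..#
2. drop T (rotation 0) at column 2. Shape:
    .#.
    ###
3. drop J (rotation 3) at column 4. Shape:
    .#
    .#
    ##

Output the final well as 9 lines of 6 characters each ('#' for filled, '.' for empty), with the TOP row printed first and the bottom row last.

Answer: ......
......
......
.....#
.....#
...###
..###.
..###.
....#.

Derivation:
Drop 1: J rot2 at col 2 lands with bottom-row=0; cleared 0 line(s) (total 0); column heights now [0 0 2 2 2 0], max=2
Drop 2: T rot0 at col 2 lands with bottom-row=2; cleared 0 line(s) (total 0); column heights now [0 0 3 4 3 0], max=4
Drop 3: J rot3 at col 4 lands with bottom-row=3; cleared 0 line(s) (total 0); column heights now [0 0 3 4 4 6], max=6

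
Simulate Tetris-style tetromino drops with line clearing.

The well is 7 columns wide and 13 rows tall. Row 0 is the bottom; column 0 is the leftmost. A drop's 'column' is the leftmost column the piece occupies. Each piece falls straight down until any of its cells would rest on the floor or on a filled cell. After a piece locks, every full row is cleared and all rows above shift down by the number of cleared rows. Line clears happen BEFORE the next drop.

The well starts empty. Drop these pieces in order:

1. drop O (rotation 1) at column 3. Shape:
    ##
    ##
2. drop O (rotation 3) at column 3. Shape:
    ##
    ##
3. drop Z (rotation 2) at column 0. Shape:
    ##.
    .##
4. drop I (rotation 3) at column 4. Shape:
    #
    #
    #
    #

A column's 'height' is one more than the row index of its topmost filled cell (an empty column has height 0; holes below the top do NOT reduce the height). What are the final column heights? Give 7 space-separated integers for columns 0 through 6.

Answer: 2 2 1 4 8 0 0

Derivation:
Drop 1: O rot1 at col 3 lands with bottom-row=0; cleared 0 line(s) (total 0); column heights now [0 0 0 2 2 0 0], max=2
Drop 2: O rot3 at col 3 lands with bottom-row=2; cleared 0 line(s) (total 0); column heights now [0 0 0 4 4 0 0], max=4
Drop 3: Z rot2 at col 0 lands with bottom-row=0; cleared 0 line(s) (total 0); column heights now [2 2 1 4 4 0 0], max=4
Drop 4: I rot3 at col 4 lands with bottom-row=4; cleared 0 line(s) (total 0); column heights now [2 2 1 4 8 0 0], max=8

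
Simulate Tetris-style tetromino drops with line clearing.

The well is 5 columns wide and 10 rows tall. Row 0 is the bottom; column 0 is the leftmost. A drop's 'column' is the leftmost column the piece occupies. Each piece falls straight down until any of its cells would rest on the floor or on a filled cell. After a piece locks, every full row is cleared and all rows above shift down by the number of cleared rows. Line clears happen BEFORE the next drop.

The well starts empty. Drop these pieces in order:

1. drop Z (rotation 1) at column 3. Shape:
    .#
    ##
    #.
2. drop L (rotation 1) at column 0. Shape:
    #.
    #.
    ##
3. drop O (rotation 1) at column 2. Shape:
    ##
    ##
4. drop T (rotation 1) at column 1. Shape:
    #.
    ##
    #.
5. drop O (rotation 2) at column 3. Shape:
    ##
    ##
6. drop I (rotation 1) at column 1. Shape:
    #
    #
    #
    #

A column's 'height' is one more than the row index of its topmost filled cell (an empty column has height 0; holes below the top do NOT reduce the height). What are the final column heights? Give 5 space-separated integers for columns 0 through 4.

Answer: 3 10 5 6 6

Derivation:
Drop 1: Z rot1 at col 3 lands with bottom-row=0; cleared 0 line(s) (total 0); column heights now [0 0 0 2 3], max=3
Drop 2: L rot1 at col 0 lands with bottom-row=0; cleared 0 line(s) (total 0); column heights now [3 1 0 2 3], max=3
Drop 3: O rot1 at col 2 lands with bottom-row=2; cleared 0 line(s) (total 0); column heights now [3 1 4 4 3], max=4
Drop 4: T rot1 at col 1 lands with bottom-row=3; cleared 0 line(s) (total 0); column heights now [3 6 5 4 3], max=6
Drop 5: O rot2 at col 3 lands with bottom-row=4; cleared 0 line(s) (total 0); column heights now [3 6 5 6 6], max=6
Drop 6: I rot1 at col 1 lands with bottom-row=6; cleared 0 line(s) (total 0); column heights now [3 10 5 6 6], max=10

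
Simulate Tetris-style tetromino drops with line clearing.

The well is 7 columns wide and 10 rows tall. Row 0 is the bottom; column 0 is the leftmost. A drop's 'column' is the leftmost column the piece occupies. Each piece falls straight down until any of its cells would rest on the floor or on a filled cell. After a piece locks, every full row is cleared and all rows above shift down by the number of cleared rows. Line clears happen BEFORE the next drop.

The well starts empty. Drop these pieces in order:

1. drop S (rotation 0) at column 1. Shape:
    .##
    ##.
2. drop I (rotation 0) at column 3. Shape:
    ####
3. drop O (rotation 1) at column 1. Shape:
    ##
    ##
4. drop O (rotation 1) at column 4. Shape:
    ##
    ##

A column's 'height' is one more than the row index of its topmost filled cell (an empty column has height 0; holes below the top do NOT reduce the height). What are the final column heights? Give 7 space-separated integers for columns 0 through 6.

Answer: 0 4 4 3 5 5 3

Derivation:
Drop 1: S rot0 at col 1 lands with bottom-row=0; cleared 0 line(s) (total 0); column heights now [0 1 2 2 0 0 0], max=2
Drop 2: I rot0 at col 3 lands with bottom-row=2; cleared 0 line(s) (total 0); column heights now [0 1 2 3 3 3 3], max=3
Drop 3: O rot1 at col 1 lands with bottom-row=2; cleared 0 line(s) (total 0); column heights now [0 4 4 3 3 3 3], max=4
Drop 4: O rot1 at col 4 lands with bottom-row=3; cleared 0 line(s) (total 0); column heights now [0 4 4 3 5 5 3], max=5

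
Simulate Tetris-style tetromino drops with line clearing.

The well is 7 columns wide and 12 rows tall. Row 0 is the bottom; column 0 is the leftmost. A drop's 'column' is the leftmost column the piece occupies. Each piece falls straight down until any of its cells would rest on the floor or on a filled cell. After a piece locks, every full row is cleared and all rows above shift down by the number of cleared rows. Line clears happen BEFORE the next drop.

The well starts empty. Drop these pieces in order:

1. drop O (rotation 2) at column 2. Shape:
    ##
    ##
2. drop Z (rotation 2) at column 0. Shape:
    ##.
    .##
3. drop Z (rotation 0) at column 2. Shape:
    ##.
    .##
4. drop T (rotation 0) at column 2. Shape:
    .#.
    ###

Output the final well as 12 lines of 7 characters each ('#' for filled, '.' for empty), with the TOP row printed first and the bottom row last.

Drop 1: O rot2 at col 2 lands with bottom-row=0; cleared 0 line(s) (total 0); column heights now [0 0 2 2 0 0 0], max=2
Drop 2: Z rot2 at col 0 lands with bottom-row=2; cleared 0 line(s) (total 0); column heights now [4 4 3 2 0 0 0], max=4
Drop 3: Z rot0 at col 2 lands with bottom-row=2; cleared 0 line(s) (total 0); column heights now [4 4 4 4 3 0 0], max=4
Drop 4: T rot0 at col 2 lands with bottom-row=4; cleared 0 line(s) (total 0); column heights now [4 4 5 6 5 0 0], max=6

Answer: .......
.......
.......
.......
.......
.......
...#...
..###..
####...
.####..
..##...
..##...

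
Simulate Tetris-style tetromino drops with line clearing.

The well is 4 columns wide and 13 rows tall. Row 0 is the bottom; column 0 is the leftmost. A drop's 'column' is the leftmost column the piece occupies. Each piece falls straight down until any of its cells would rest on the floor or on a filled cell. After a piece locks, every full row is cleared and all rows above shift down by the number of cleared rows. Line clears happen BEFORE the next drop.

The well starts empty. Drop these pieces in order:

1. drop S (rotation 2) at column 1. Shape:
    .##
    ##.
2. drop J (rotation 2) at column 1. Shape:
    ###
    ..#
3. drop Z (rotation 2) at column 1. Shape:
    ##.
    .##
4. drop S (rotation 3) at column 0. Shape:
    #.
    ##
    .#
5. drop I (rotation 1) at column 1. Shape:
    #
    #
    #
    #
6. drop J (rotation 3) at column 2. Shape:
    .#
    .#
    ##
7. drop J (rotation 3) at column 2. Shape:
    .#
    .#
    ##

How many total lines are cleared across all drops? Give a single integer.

Drop 1: S rot2 at col 1 lands with bottom-row=0; cleared 0 line(s) (total 0); column heights now [0 1 2 2], max=2
Drop 2: J rot2 at col 1 lands with bottom-row=2; cleared 0 line(s) (total 0); column heights now [0 4 4 4], max=4
Drop 3: Z rot2 at col 1 lands with bottom-row=4; cleared 0 line(s) (total 0); column heights now [0 6 6 5], max=6
Drop 4: S rot3 at col 0 lands with bottom-row=6; cleared 0 line(s) (total 0); column heights now [9 8 6 5], max=9
Drop 5: I rot1 at col 1 lands with bottom-row=8; cleared 0 line(s) (total 0); column heights now [9 12 6 5], max=12
Drop 6: J rot3 at col 2 lands with bottom-row=6; cleared 0 line(s) (total 0); column heights now [9 12 7 9], max=12
Drop 7: J rot3 at col 2 lands with bottom-row=9; cleared 0 line(s) (total 0); column heights now [9 12 10 12], max=12

Answer: 0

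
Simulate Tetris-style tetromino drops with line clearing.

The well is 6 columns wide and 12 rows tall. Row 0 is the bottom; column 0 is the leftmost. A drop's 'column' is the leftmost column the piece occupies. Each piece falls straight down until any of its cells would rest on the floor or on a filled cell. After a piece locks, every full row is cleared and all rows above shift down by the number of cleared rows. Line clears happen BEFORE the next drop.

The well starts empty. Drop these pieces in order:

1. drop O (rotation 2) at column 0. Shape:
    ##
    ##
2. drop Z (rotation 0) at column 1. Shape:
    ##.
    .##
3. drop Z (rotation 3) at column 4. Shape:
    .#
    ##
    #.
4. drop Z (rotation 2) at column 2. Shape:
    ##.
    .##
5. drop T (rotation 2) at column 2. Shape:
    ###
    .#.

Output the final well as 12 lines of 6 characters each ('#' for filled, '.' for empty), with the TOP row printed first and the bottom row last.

Drop 1: O rot2 at col 0 lands with bottom-row=0; cleared 0 line(s) (total 0); column heights now [2 2 0 0 0 0], max=2
Drop 2: Z rot0 at col 1 lands with bottom-row=1; cleared 0 line(s) (total 0); column heights now [2 3 3 2 0 0], max=3
Drop 3: Z rot3 at col 4 lands with bottom-row=0; cleared 1 line(s) (total 1); column heights now [1 2 2 0 1 2], max=2
Drop 4: Z rot2 at col 2 lands with bottom-row=1; cleared 0 line(s) (total 1); column heights now [1 2 3 3 2 2], max=3
Drop 5: T rot2 at col 2 lands with bottom-row=3; cleared 0 line(s) (total 1); column heights now [1 2 5 5 5 2], max=5

Answer: ......
......
......
......
......
......
......
..###.
...#..
..##..
.#####
##..#.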